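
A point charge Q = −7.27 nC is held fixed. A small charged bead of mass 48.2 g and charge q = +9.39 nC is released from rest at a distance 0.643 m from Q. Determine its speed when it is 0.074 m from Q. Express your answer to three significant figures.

Only the electrostatic force acts, so mechanical energy is conserved: ½mv² = U₁ − U₂ = kQq(1/r₁ − 1/r₂).
U₁ − U₂ = (8.99×10⁹ N·m²/C²)(-7.27×10⁻⁹ C)(9.39×10⁻⁹ C)(1/0.643 − 1/0.0740) = 7.34×10⁻⁶ J.
v = √(2·7.34×10⁻⁶/0.0482) = 0.0175 m/s.

0.0175 m/s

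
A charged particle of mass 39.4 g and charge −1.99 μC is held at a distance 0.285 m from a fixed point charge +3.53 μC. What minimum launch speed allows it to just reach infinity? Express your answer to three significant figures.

To just escape, total mechanical energy must reach zero at infinity: ½mv²_min + U = 0, so ½mv²_min = −U = |kQq|/r.
|U| = |kQq|/r = (8.99×10⁹ N·m²/C²)(3.53×10⁻⁶)(1.99×10⁻⁶)/(0.285) = 0.222 J.
v_min = √(2|U|/m) = √(2·0.222/0.0394) = 3.35 m/s.

3.35 m/s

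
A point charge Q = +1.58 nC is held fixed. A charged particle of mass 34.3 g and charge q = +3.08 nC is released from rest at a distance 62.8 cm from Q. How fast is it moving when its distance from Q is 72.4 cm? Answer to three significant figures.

7.34×10⁻⁴ m/s

Only the electrostatic force acts, so mechanical energy is conserved: ½mv² = U₁ − U₂ = kQq(1/r₁ − 1/r₂).
U₁ − U₂ = (8.99×10⁹ N·m²/C²)(1.58×10⁻⁹ C)(3.08×10⁻⁹ C)(1/0.628 − 1/0.724) = 9.24×10⁻⁹ J.
v = √(2·9.24×10⁻⁹/0.0343) = 7.34×10⁻⁴ m/s.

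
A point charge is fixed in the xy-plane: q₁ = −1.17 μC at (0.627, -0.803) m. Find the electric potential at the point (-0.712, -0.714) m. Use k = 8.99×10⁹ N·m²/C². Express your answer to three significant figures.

-7840 V

The total potential is the scalar sum of each charge's contribution, V = Σ kqᵢ/rᵢ.
Distances from the field point to each charge: r₁ = 1.34 m.
V = k[(-1.17×10⁻⁶)/(1.34)] = -7840 V.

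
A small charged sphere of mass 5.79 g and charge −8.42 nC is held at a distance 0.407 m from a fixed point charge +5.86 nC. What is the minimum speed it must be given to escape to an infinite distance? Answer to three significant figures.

To just escape, total mechanical energy must reach zero at infinity: ½mv²_min + U = 0, so ½mv²_min = −U = |kQq|/r.
|U| = |kQq|/r = (8.99×10⁹ N·m²/C²)(5.86×10⁻⁹)(8.42×10⁻⁹)/(0.407) = 1.09×10⁻⁶ J.
v_min = √(2|U|/m) = √(2·1.09×10⁻⁶/5.79×10⁻³) = 0.0194 m/s.

0.0194 m/s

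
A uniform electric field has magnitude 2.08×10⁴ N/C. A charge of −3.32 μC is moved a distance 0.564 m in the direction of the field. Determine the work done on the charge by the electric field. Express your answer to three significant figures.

The potential change for a displacement 0.564 m in the direction of the field is ΔV = −Ed = -1.17×10⁴ V.
W_field = −qΔV = -0.0389 J.

-0.0389 J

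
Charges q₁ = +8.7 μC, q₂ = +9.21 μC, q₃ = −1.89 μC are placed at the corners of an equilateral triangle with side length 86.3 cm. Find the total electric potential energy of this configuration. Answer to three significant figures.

0.482 J

The work to assemble the configuration equals its total potential energy, U = Σ kqᵢqⱼ/rᵢⱼ over all pairs.
All three pair separations equal the side length, 0.863 m.
U = (0.835) + (-0.171) + (-0.181) = 0.482 J.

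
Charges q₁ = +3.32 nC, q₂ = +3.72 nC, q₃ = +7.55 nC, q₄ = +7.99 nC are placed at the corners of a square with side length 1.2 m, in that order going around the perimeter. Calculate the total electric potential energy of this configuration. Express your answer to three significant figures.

The assembly work is the sum of pairwise potential energies, U = Σ_{i<j} kqᵢqⱼ/rᵢⱼ.
The four side pairs have separation 1.20 m and the two diagonal pairs 1.70 m.
Summing all 6 pair terms gives U = 1.24×10⁻⁶ J.

1.24×10⁻⁶ J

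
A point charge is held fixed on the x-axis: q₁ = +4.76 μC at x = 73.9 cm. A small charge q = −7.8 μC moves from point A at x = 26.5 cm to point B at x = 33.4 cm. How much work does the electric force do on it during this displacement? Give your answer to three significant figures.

The work done by the electric force is W_field = −ΔU = −q(V_B − V_A) = q(V_A − V_B).
At A: distance to the source charge is 0.474 m; V_A = kq₁/r = 9.03×10⁴ V.
At B: distance to the source charge is 0.405 m; V_B = kq₁/r = 1.06×10⁵ V.
ΔV = V_B − V_A = 1.54×10⁴ V.
W_field = −qΔV = −(-7.80×10⁻⁶ C)(1.54×10⁴ V) = 0.120 J.

0.120 J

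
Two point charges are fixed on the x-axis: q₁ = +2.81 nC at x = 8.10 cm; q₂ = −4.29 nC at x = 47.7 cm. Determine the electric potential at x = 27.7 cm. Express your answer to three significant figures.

The total potential is the scalar sum of each charge's contribution, V = Σ kqᵢ/rᵢ.
Distances from the field point to each charge: r₁ = 0.196 m, r₂ = 0.200 m.
V = k[(2.81×10⁻⁹)/(0.196) + (-4.29×10⁻⁹)/(0.200)] = -63.9 V.

-63.9 V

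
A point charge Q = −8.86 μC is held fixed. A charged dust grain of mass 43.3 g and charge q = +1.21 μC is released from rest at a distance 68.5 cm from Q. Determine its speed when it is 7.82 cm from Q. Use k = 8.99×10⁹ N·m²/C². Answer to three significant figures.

7.10 m/s

Only the electrostatic force acts, so mechanical energy is conserved: ½mv² = U₁ − U₂ = kQq(1/r₁ − 1/r₂).
U₁ − U₂ = (8.99×10⁹ N·m²/C²)(-8.86×10⁻⁶ C)(1.21×10⁻⁶ C)(1/0.685 − 1/0.0782) = 1.09 J.
v = √(2·1.09/0.0433) = 7.10 m/s.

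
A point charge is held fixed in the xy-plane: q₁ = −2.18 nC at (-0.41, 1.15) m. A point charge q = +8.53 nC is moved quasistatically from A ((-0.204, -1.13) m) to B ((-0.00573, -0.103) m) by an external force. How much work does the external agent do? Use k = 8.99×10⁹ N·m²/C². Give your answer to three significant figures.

For quasistatic motion the external work equals the change in potential energy: W_ext = qΔV = q(V_B − V_A).
At A: distance to the source charge is 2.29 m; V_A = kq₁/r = -8.56 V.
At B: distance to the source charge is 1.32 m; V_B = kq₁/r = -14.9 V.
ΔV = V_B − V_A = -6.32 V.
W_ext = qΔV = (8.53×10⁻⁹ C)(-6.32 V) = -5.39×10⁻⁸ J.

-5.39×10⁻⁸ J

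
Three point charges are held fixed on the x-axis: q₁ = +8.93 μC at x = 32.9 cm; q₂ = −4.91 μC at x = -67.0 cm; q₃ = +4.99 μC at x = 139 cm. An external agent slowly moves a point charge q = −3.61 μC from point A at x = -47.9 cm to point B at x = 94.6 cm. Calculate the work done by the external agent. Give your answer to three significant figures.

-1.12 J

For quasistatic motion the external work equals the change in potential energy: W_ext = qΔV = q(V_B − V_A).
At A: distances to the source charges are 0.808 m, 0.191 m, 1.87 m; V_A = Σ kqᵢ/rᵢ = -1.08×10⁵ V.
At B: distances to the source charges are 0.617 m, 1.62 m, 0.444 m; V_B = Σ kqᵢ/rᵢ = 2.04×10⁵ V.
ΔV = V_B − V_A = 3.12×10⁵ V.
W_ext = qΔV = (-3.61×10⁻⁶ C)(3.12×10⁵ V) = -1.12 J.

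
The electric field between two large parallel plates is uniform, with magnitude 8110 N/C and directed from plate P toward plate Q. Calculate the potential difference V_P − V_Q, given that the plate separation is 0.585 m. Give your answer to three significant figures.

4740 V

In a uniform field, potential decreases in the direction of E: ΔV = −E·d for a displacement d parallel to E.
Going from Q to P is a displacement of 0.585 m opposite to the field, so V_P − V_Q = +Ed = 4740 V.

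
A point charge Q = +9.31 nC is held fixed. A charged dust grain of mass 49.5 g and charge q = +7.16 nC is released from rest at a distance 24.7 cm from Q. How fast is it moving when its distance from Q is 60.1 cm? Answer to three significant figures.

Only the electrostatic force acts, so mechanical energy is conserved: ½mv² = U₁ − U₂ = kQq(1/r₁ − 1/r₂).
U₁ − U₂ = (8.99×10⁹ N·m²/C²)(9.31×10⁻⁹ C)(7.16×10⁻⁹ C)(1/0.247 − 1/0.601) = 1.43×10⁻⁶ J.
v = √(2·1.43×10⁻⁶/0.0495) = 7.60×10⁻³ m/s.

7.60×10⁻³ m/s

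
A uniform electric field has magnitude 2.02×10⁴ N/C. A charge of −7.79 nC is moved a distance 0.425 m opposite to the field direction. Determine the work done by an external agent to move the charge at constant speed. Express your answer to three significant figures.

-6.69×10⁻⁵ J

The potential change for a displacement 0.425 m opposite to the field direction is ΔV = +Ed = 8580 V.
W_ext = qΔV = -6.69×10⁻⁵ J.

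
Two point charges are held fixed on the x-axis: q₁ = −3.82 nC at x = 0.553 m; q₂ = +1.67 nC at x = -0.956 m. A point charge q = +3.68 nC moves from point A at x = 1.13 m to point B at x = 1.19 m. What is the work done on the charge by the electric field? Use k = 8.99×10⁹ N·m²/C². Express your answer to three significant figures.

The work done by the electric force is W_field = −ΔU = −q(V_B − V_A) = q(V_A − V_B).
At A: distances to the source charges are 0.577 m, 2.09 m; V_A = Σ kqᵢ/rᵢ = -52.3 V.
At B: distances to the source charges are 0.637 m, 2.15 m; V_B = Σ kqᵢ/rᵢ = -46.9 V.
ΔV = V_B − V_A = 5.40 V.
W_field = −qΔV = −(3.68×10⁻⁹ C)(5.40 V) = -1.99×10⁻⁸ J.

-1.99×10⁻⁸ J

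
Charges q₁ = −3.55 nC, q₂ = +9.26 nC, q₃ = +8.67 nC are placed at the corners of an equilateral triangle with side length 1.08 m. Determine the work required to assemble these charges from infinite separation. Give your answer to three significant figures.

1.38×10⁻⁷ J

The assembly work is the sum of pairwise potential energies, U = Σ_{i<j} kqᵢqⱼ/rᵢⱼ.
All three pair separations equal the side length, 1.08 m.
U = (-2.74×10⁻⁷) + (-2.56×10⁻⁷) + (6.68×10⁻⁷) = 1.38×10⁻⁷ J.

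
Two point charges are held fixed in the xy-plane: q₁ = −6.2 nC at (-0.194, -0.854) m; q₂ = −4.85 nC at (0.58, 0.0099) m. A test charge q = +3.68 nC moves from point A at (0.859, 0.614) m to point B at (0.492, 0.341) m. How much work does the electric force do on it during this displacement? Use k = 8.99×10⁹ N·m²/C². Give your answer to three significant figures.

The work done by the electric force is W_field = −ΔU = −q(V_B − V_A) = q(V_A − V_B).
At A: distances to the source charges are 1.81 m, 0.665 m; V_A = Σ kqᵢ/rᵢ = -96.4 V.
At B: distances to the source charges are 1.38 m, 0.343 m; V_B = Σ kqᵢ/rᵢ = -168 V.
ΔV = V_B − V_A = -71.3 V.
W_field = −qΔV = −(3.68×10⁻⁹ C)(-71.3 V) = 2.63×10⁻⁷ J.

2.63×10⁻⁷ J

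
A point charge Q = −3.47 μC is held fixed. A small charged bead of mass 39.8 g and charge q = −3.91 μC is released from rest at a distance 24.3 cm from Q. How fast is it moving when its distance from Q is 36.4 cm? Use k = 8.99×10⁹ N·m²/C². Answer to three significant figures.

2.90 m/s

Only the electrostatic force acts, so mechanical energy is conserved: ½mv² = U₁ − U₂ = kQq(1/r₁ − 1/r₂).
U₁ − U₂ = (8.99×10⁹ N·m²/C²)(-3.47×10⁻⁶ C)(-3.91×10⁻⁶ C)(1/0.243 − 1/0.364) = 0.167 J.
v = √(2·0.167/0.0398) = 2.90 m/s.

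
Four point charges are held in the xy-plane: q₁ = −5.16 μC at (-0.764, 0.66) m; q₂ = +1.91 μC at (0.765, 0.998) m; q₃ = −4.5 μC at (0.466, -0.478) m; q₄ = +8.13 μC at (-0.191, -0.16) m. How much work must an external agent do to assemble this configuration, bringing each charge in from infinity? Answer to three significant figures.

-0.718 J

The assembly work is the sum of pairwise potential energies, U = Σ_{i<j} kqᵢqⱼ/rᵢⱼ.
Pair separations: r₁₂ = 1.57 m, r₁₃ = 1.68 m, r₁₄ = 1.00 m, r₂₃ = 1.51 m, r₂₄ = 1.50 m, r₃₄ = 0.730 m.
Summing all 6 pair terms gives U = -0.718 J.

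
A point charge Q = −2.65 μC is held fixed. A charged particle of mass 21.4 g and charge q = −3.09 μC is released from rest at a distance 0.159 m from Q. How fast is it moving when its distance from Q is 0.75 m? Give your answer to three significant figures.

5.84 m/s

Only the electrostatic force acts, so mechanical energy is conserved: ½mv² = U₁ − U₂ = kQq(1/r₁ − 1/r₂).
U₁ − U₂ = (8.99×10⁹ N·m²/C²)(-2.65×10⁻⁶ C)(-3.09×10⁻⁶ C)(1/0.159 − 1/0.750) = 0.365 J.
v = √(2·0.365/0.0214) = 5.84 m/s.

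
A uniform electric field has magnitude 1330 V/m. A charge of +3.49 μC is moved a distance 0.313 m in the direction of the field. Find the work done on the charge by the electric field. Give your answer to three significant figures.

The potential change for a displacement 0.313 m in the direction of the field is ΔV = −Ed = -416 V.
W_field = −qΔV = 1.45×10⁻³ J.

1.45×10⁻³ J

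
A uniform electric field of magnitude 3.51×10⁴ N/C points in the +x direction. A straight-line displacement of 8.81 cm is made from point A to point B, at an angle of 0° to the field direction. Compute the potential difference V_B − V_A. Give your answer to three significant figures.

-3090 V

Only the component of displacement along E changes the potential: ΔV = −E·d·cosθ.
ΔV = −(3.51×10⁴ V/m)(0.0881 m)cos0° = -3090 V.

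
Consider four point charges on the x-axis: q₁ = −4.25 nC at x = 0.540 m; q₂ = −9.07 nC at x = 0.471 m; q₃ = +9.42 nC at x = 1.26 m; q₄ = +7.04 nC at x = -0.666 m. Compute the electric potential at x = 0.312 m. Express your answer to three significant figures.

The total potential is the scalar sum of each charge's contribution, V = Σ kqᵢ/rᵢ.
Distances from the field point to each charge: r₁ = 0.228 m, r₂ = 0.159 m, r₃ = 0.948 m, r₄ = 0.978 m.
V = k[(-4.25×10⁻⁹)/(0.228) + (-9.07×10⁻⁹)/(0.159) + (9.42×10⁻⁹)/(0.948) + (7.04×10⁻⁹)/(0.978)] = -526 V.

-526 V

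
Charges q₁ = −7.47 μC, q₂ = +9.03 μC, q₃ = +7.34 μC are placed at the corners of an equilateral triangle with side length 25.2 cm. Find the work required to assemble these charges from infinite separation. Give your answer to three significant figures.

The work to assemble the configuration equals its total potential energy, U = Σ kqᵢqⱼ/rᵢⱼ over all pairs.
All three pair separations equal the side length, 0.252 m.
U = (-2.41) + (-1.96) + (2.36) = -2.00 J.

-2.00 J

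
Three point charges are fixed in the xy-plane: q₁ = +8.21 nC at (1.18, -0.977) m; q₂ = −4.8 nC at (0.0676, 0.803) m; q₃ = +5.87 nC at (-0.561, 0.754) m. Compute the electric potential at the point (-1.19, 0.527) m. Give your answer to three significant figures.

The total potential is the scalar sum of each charge's contribution, V = Σ kqᵢ/rᵢ.
Distances from the field point to each charge: r₁ = 2.81 m, r₂ = 1.29 m, r₃ = 0.669 m.
V = k[(8.21×10⁻⁹)/(2.81) + (-4.80×10⁻⁹)/(1.29) + (5.87×10⁻⁹)/(0.669)] = 71.7 V.

71.7 V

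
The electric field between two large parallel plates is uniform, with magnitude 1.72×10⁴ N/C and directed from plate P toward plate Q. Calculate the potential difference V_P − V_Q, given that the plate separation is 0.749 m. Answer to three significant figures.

In a uniform field, potential decreases in the direction of E: ΔV = −E·d for a displacement d parallel to E.
Going from Q to P is a displacement of 0.749 m opposite to the field, so V_P − V_Q = +Ed = 1.29×10⁴ V.

1.29×10⁴ V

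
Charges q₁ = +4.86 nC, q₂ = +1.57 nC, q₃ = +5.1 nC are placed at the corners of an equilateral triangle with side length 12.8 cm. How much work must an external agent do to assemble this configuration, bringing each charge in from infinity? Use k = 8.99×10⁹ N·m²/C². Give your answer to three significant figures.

2.84×10⁻⁶ J

The work to assemble the configuration equals its total potential energy, U = Σ kqᵢqⱼ/rᵢⱼ over all pairs.
All three pair separations equal the side length, 0.128 m.
U = (5.36×10⁻⁷) + (1.74×10⁻⁶) + (5.62×10⁻⁷) = 2.84×10⁻⁶ J.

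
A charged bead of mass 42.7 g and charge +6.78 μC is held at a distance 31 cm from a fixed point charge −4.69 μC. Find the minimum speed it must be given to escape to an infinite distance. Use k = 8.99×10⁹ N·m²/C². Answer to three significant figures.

To just escape, total mechanical energy must reach zero at infinity: ½mv²_min + U = 0, so ½mv²_min = −U = |kQq|/r.
|U| = |kQq|/r = (8.99×10⁹ N·m²/C²)(4.69×10⁻⁶)(6.78×10⁻⁶)/(0.310) = 0.922 J.
v_min = √(2|U|/m) = √(2·0.922/0.0427) = 6.57 m/s.

6.57 m/s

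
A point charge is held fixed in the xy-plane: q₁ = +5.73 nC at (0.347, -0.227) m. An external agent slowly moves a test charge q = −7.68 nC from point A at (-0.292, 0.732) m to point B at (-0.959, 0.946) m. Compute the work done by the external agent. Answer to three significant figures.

For quasistatic motion the external work equals the change in potential energy: W_ext = qΔV = q(V_B − V_A).
At A: distance to the source charge is 1.15 m; V_A = kq₁/r = 44.7 V.
At B: distance to the source charge is 1.76 m; V_B = kq₁/r = 29.3 V.
ΔV = V_B − V_A = -15.4 V.
W_ext = qΔV = (-7.68×10⁻⁹ C)(-15.4 V) = 1.18×10⁻⁷ J.

1.18×10⁻⁷ J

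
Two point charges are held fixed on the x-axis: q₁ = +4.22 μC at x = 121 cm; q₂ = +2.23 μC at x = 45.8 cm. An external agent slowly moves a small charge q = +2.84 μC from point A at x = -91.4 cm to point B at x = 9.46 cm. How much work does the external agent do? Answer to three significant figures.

0.161 J

For quasistatic motion the external work equals the change in potential energy: W_ext = qΔV = q(V_B − V_A).
At A: distances to the source charges are 2.12 m, 1.37 m; V_A = Σ kqᵢ/rᵢ = 3.25×10⁴ V.
At B: distances to the source charges are 1.12 m, 0.363 m; V_B = Σ kqᵢ/rᵢ = 8.92×10⁴ V.
ΔV = V_B − V_A = 5.67×10⁴ V.
W_ext = qΔV = (2.84×10⁻⁶ C)(5.67×10⁴ V) = 0.161 J.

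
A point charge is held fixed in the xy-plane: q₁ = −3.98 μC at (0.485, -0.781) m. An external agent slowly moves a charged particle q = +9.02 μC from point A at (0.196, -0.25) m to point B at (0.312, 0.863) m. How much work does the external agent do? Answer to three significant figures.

0.339 J

For quasistatic motion the external work equals the change in potential energy: W_ext = qΔV = q(V_B − V_A).
At A: distance to the source charge is 0.605 m; V_A = kq₁/r = -5.92×10⁴ V.
At B: distance to the source charge is 1.65 m; V_B = kq₁/r = -2.16×10⁴ V.
ΔV = V_B − V_A = 3.75×10⁴ V.
W_ext = qΔV = (9.02×10⁻⁶ C)(3.75×10⁴ V) = 0.339 J.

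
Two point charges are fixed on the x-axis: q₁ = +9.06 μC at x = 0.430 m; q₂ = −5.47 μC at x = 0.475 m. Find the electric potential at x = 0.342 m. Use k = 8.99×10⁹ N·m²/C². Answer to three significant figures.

5.56×10⁵ V

Electric potential is a scalar, so the contributions from each charge add algebraically: V = Σ kqᵢ/rᵢ.
Distances from the field point to each charge: r₁ = 0.0880 m, r₂ = 0.133 m.
V = k[(9.06×10⁻⁶)/(0.0880) + (-5.47×10⁻⁶)/(0.133)] = 5.56×10⁵ V.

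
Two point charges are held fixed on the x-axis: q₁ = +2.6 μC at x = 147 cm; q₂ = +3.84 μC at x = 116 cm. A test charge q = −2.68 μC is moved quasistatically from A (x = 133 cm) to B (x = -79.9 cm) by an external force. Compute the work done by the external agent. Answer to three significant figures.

0.917 J

For quasistatic motion the external work equals the change in potential energy: W_ext = qΔV = q(V_B − V_A).
At A: distances to the source charges are 0.140 m, 0.170 m; V_A = Σ kqᵢ/rᵢ = 3.70×10⁵ V.
At B: distances to the source charges are 2.27 m, 1.96 m; V_B = Σ kqᵢ/rᵢ = 2.79×10⁴ V.
ΔV = V_B − V_A = -3.42×10⁵ V.
W_ext = qΔV = (-2.68×10⁻⁶ C)(-3.42×10⁵ V) = 0.917 J.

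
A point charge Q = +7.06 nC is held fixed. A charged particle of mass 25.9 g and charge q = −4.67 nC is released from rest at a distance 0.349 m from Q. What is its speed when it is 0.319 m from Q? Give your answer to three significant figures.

Only the electrostatic force acts, so mechanical energy is conserved: ½mv² = U₁ − U₂ = kQq(1/r₁ − 1/r₂).
U₁ − U₂ = (8.99×10⁹ N·m²/C²)(7.06×10⁻⁹ C)(-4.67×10⁻⁹ C)(1/0.349 − 1/0.319) = 7.99×10⁻⁸ J.
v = √(2·7.99×10⁻⁸/0.0259) = 2.48×10⁻³ m/s.

2.48×10⁻³ m/s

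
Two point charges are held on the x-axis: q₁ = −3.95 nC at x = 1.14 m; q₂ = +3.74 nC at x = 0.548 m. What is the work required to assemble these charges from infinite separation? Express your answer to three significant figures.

The assembly work is the sum of pairwise potential energies, U = Σ_{i<j} kqᵢqⱼ/rᵢⱼ.
Pair separations: r₁₂ = 0.592 m.
U = (-2.24×10⁻⁷) = -2.24×10⁻⁷ J.

-2.24×10⁻⁷ J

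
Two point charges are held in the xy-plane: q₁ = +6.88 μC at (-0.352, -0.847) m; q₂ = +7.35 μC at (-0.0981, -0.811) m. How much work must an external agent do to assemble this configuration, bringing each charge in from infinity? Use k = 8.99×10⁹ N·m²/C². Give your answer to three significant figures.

1.77 J

The work to assemble the configuration equals its total potential energy, U = Σ kqᵢqⱼ/rᵢⱼ over all pairs.
Pair separations: r₁₂ = 0.256 m.
U = (1.77) = 1.77 J.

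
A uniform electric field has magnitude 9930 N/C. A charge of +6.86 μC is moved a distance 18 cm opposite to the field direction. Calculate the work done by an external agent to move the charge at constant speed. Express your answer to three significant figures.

0.0123 J

The potential change for a displacement 18 cm opposite to the field direction is ΔV = +Ed = 1790 V.
W_ext = qΔV = 0.0123 J.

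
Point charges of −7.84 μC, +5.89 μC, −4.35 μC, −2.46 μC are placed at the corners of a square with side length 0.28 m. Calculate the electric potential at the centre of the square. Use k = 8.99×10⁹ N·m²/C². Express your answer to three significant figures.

Electric potential is a scalar, so the contributions from each charge add algebraically: V = Σ kqᵢ/rᵢ.
The distance from each corner to the centre is a√2/2 = 0.198 m.
V = k[(-7.84×10⁻⁶)/(0.198) + (5.89×10⁻⁶)/(0.198) + (-4.35×10⁻⁶)/(0.198) + (-2.46×10⁻⁶)/(0.198)] = -3.98×10⁵ V.

-3.98×10⁵ V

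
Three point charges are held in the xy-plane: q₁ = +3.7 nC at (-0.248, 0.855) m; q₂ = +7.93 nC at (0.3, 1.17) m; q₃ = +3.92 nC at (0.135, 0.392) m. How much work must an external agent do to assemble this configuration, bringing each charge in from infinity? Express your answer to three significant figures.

9.86×10⁻⁷ J

The work to assemble the configuration equals its total potential energy, U = Σ kqᵢqⱼ/rᵢⱼ over all pairs.
Pair separations: r₁₂ = 0.632 m, r₁₃ = 0.601 m, r₂₃ = 0.795 m.
U = (4.17×10⁻⁷) + (2.17×10⁻⁷) + (3.51×10⁻⁷) = 9.86×10⁻⁷ J.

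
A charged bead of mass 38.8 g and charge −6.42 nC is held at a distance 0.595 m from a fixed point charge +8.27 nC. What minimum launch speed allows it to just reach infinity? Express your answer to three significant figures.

To just escape, total mechanical energy must reach zero at infinity: ½mv²_min + U = 0, so ½mv²_min = −U = |kQq|/r.
|U| = |kQq|/r = (8.99×10⁹ N·m²/C²)(8.27×10⁻⁹)(6.42×10⁻⁹)/(0.595) = 8.02×10⁻⁷ J.
v_min = √(2|U|/m) = √(2·8.02×10⁻⁷/0.0388) = 6.43×10⁻³ m/s.

6.43×10⁻³ m/s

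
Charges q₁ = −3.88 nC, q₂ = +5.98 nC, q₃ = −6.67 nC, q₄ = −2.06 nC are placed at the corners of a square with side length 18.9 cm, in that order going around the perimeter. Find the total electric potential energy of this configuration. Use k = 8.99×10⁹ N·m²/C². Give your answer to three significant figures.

-1.51×10⁻⁶ J

The work to assemble the configuration equals its total potential energy, U = Σ kqᵢqⱼ/rᵢⱼ over all pairs.
The four side pairs have separation 0.189 m and the two diagonal pairs 0.267 m.
Summing all 6 pair terms gives U = -1.51×10⁻⁶ J.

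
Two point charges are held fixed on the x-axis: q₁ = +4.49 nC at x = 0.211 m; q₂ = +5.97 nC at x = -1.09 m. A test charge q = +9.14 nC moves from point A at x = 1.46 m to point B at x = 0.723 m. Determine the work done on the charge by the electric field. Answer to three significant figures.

The work done by the electric force is W_field = −ΔU = −q(V_B − V_A) = q(V_A − V_B).
At A: distances to the source charges are 1.25 m, 2.55 m; V_A = Σ kqᵢ/rᵢ = 53.4 V.
At B: distances to the source charges are 0.512 m, 1.81 m; V_B = Σ kqᵢ/rᵢ = 108 V.
ΔV = V_B − V_A = 55.1 V.
W_field = −qΔV = −(9.14×10⁻⁹ C)(55.1 V) = -5.03×10⁻⁷ J.

-5.03×10⁻⁷ J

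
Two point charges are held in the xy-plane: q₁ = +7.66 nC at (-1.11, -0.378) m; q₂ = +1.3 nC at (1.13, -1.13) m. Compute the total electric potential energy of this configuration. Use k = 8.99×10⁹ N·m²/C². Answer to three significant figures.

The assembly work is the sum of pairwise potential energies, U = Σ_{i<j} kqᵢqⱼ/rᵢⱼ.
Pair separations: r₁₂ = 2.36 m.
U = (3.79×10⁻⁸) = 3.79×10⁻⁸ J.

3.79×10⁻⁸ J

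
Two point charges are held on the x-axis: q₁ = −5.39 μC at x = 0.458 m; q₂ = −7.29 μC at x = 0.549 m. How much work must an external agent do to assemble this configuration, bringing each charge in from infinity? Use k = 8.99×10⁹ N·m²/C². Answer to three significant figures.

3.88 J

The work to assemble the configuration equals its total potential energy, U = Σ kqᵢqⱼ/rᵢⱼ over all pairs.
Pair separations: r₁₂ = 0.0910 m.
U = (3.88) = 3.88 J.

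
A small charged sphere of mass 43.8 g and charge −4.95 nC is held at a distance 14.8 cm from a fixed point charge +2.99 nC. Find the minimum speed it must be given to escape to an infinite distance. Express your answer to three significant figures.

To just escape, total mechanical energy must reach zero at infinity: ½mv²_min + U = 0, so ½mv²_min = −U = |kQq|/r.
|U| = |kQq|/r = (8.99×10⁹ N·m²/C²)(2.99×10⁻⁹)(4.95×10⁻⁹)/(0.148) = 8.99×10⁻⁷ J.
v_min = √(2|U|/m) = √(2·8.99×10⁻⁷/0.0438) = 6.41×10⁻³ m/s.

6.41×10⁻³ m/s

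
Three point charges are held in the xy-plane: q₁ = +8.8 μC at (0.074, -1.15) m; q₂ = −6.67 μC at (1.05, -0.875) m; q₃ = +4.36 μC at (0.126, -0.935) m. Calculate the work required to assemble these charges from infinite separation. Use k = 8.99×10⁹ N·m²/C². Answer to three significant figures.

0.757 J

The assembly work is the sum of pairwise potential energies, U = Σ_{i<j} kqᵢqⱼ/rᵢⱼ.
Pair separations: r₁₂ = 1.01 m, r₁₃ = 0.221 m, r₂₃ = 0.926 m.
U = (-0.520) + (1.56) + (-0.282) = 0.757 J.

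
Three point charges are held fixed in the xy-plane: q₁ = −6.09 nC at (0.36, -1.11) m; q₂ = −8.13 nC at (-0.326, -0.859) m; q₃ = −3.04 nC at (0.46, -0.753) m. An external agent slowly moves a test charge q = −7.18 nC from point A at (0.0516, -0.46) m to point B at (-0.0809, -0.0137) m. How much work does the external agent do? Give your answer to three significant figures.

For quasistatic motion the external work equals the change in potential energy: W_ext = qΔV = q(V_B − V_A).
At A: distances to the source charges are 0.719 m, 0.549 m, 0.503 m; V_A = Σ kqᵢ/rᵢ = -264 V.
At B: distances to the source charges are 1.18 m, 0.880 m, 0.916 m; V_B = Σ kqᵢ/rᵢ = -159 V.
ΔV = V_B − V_A = 104 V.
W_ext = qΔV = (-7.18×10⁻⁹ C)(104 V) = -7.49×10⁻⁷ J.

-7.49×10⁻⁷ J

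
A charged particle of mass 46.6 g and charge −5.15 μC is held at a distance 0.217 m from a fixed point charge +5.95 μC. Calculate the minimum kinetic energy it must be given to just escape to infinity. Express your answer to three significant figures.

To just escape, total mechanical energy must reach zero at infinity: ½mv²_min + U = 0, so ½mv²_min = −U = |kQq|/r.
|U| = |kQq|/r = (8.99×10⁹ N·m²/C²)(5.95×10⁻⁶)(5.15×10⁻⁶)/(0.217) = 1.27 J.

1.27 J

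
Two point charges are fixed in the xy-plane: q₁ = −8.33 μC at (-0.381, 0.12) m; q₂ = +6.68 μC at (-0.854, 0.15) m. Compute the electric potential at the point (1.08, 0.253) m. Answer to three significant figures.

The total potential is the scalar sum of each charge's contribution, V = Σ kqᵢ/rᵢ.
Distances from the field point to each charge: r₁ = 1.47 m, r₂ = 1.94 m.
V = k[(-8.33×10⁻⁶)/(1.47) + (6.68×10⁻⁶)/(1.94)] = -2.00×10⁴ V.

-2.00×10⁴ V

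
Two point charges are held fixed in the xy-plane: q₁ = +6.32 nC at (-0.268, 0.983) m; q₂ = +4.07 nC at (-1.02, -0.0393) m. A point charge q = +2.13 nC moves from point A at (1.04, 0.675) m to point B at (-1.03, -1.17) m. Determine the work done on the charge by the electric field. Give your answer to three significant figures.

The work done by the electric force is W_field = −ΔU = −q(V_B − V_A) = q(V_A − V_B).
At A: distances to the source charges are 1.34 m, 2.18 m; V_A = Σ kqᵢ/rᵢ = 59.1 V.
At B: distances to the source charges are 2.28 m, 1.13 m; V_B = Σ kqᵢ/rᵢ = 57.2 V.
ΔV = V_B − V_A = -1.83 V.
W_field = −qΔV = −(2.13×10⁻⁹ C)(-1.83 V) = 3.89×10⁻⁹ J.

3.89×10⁻⁹ J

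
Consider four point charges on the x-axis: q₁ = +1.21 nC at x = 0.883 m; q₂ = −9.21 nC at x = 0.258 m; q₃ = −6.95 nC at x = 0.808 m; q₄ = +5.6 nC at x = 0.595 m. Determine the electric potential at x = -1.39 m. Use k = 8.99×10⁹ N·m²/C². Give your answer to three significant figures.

Electric potential is a scalar, so the contributions from each charge add algebraically: V = Σ kqᵢ/rᵢ.
Distances from the field point to each charge: r₁ = 2.27 m, r₂ = 1.65 m, r₃ = 2.20 m, r₄ = 1.98 m.
V = k[(1.21×10⁻⁹)/(2.27) + (-9.21×10⁻⁹)/(1.65) + (-6.95×10⁻⁹)/(2.20) + (5.60×10⁻⁹)/(1.98)] = -48.5 V.

-48.5 V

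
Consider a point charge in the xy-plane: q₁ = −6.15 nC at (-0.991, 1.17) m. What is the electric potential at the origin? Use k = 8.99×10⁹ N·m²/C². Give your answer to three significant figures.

The total potential is the scalar sum of each charge's contribution, V = Σ kqᵢ/rᵢ.
Distances from the field point to each charge: r₁ = 1.53 m.
V = k[(-6.15×10⁻⁹)/(1.53)] = -36.1 V.

-36.1 V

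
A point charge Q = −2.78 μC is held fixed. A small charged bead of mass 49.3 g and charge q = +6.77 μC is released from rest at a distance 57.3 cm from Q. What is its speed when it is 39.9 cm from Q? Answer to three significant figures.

2.29 m/s

Only the electrostatic force acts, so mechanical energy is conserved: ½mv² = U₁ − U₂ = kQq(1/r₁ − 1/r₂).
U₁ − U₂ = (8.99×10⁹ N·m²/C²)(-2.78×10⁻⁶ C)(6.77×10⁻⁶ C)(1/0.573 − 1/0.399) = 0.129 J.
v = √(2·0.129/0.0493) = 2.29 m/s.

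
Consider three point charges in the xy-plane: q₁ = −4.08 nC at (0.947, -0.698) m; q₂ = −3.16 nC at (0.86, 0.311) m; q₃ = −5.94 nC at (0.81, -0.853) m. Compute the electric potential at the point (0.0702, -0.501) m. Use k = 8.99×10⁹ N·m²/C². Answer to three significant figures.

Electric potential is a scalar, so the contributions from each charge add algebraically: V = Σ kqᵢ/rᵢ.
Distances from the field point to each charge: r₁ = 0.899 m, r₂ = 1.13 m, r₃ = 0.819 m.
V = k[(-4.08×10⁻⁹)/(0.899) + (-3.16×10⁻⁹)/(1.13) + (-5.94×10⁻⁹)/(0.819)] = -131 V.

-131 V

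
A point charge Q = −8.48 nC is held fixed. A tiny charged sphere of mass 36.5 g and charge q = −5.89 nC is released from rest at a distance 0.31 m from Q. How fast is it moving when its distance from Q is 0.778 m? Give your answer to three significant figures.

Only the electrostatic force acts, so mechanical energy is conserved: ½mv² = U₁ − U₂ = kQq(1/r₁ − 1/r₂).
U₁ − U₂ = (8.99×10⁹ N·m²/C²)(-8.48×10⁻⁹ C)(-5.89×10⁻⁹ C)(1/0.310 − 1/0.778) = 8.71×10⁻⁷ J.
v = √(2·8.71×10⁻⁷/0.0365) = 6.91×10⁻³ m/s.

6.91×10⁻³ m/s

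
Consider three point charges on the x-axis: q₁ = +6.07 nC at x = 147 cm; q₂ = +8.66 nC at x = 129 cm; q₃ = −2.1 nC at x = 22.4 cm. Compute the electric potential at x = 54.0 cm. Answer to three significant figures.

The total potential is the scalar sum of each charge's contribution, V = Σ kqᵢ/rᵢ.
Distances from the field point to each charge: r₁ = 0.930 m, r₂ = 0.750 m, r₃ = 0.316 m.
V = k[(6.07×10⁻⁹)/(0.930) + (8.66×10⁻⁹)/(0.750) + (-2.10×10⁻⁹)/(0.316)] = 103 V.

103 V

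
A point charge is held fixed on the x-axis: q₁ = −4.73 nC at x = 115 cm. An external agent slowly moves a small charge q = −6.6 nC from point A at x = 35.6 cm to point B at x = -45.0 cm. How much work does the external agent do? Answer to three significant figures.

For quasistatic motion the external work equals the change in potential energy: W_ext = qΔV = q(V_B − V_A).
At A: distance to the source charge is 0.794 m; V_A = kq₁/r = -53.6 V.
At B: distance to the source charge is 1.60 m; V_B = kq₁/r = -26.6 V.
ΔV = V_B − V_A = 27.0 V.
W_ext = qΔV = (-6.60×10⁻⁹ C)(27.0 V) = -1.78×10⁻⁷ J.

-1.78×10⁻⁷ J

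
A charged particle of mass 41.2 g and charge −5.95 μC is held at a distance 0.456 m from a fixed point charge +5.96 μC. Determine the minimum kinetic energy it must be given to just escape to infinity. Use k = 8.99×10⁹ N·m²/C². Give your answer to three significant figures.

0.699 J

To just escape, total mechanical energy must reach zero at infinity: ½mv²_min + U = 0, so ½mv²_min = −U = |kQq|/r.
|U| = |kQq|/r = (8.99×10⁹ N·m²/C²)(5.96×10⁻⁶)(5.95×10⁻⁶)/(0.456) = 0.699 J.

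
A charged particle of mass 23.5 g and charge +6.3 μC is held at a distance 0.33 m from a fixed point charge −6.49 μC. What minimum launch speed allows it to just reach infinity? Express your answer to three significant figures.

To just escape, total mechanical energy must reach zero at infinity: ½mv²_min + U = 0, so ½mv²_min = −U = |kQq|/r.
|U| = |kQq|/r = (8.99×10⁹ N·m²/C²)(6.49×10⁻⁶)(6.30×10⁻⁶)/(0.330) = 1.11 J.
v_min = √(2|U|/m) = √(2·1.11/0.0235) = 9.74 m/s.

9.74 m/s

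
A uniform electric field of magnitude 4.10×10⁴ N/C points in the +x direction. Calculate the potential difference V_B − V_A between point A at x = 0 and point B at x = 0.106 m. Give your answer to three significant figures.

-4350 V

In a uniform field, potential decreases in the direction of E: V_B − V_A = −E·Δx.
V_B − V_A = −(4.10×10⁴ V/m)(0.106 m) = -4350 V.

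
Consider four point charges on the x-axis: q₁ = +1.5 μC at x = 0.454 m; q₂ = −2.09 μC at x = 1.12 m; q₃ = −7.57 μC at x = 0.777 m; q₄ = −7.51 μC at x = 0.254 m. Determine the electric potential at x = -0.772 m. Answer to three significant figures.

-1.09×10⁵ V

Electric potential is a scalar, so the contributions from each charge add algebraically: V = Σ kqᵢ/rᵢ.
Distances from the field point to each charge: r₁ = 1.23 m, r₂ = 1.89 m, r₃ = 1.55 m, r₄ = 1.03 m.
V = k[(1.50×10⁻⁶)/(1.23) + (-2.09×10⁻⁶)/(1.89) + (-7.57×10⁻⁶)/(1.55) + (-7.51×10⁻⁶)/(1.03)] = -1.09×10⁵ V.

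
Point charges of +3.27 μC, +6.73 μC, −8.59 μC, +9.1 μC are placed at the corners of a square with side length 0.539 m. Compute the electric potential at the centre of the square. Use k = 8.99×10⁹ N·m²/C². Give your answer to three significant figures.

2.48×10⁵ V

The total potential is the scalar sum of each charge's contribution, V = Σ kqᵢ/rᵢ.
The distance from each corner to the centre is a√2/2 = 0.381 m.
V = k[(3.27×10⁻⁶)/(0.381) + (6.73×10⁻⁶)/(0.381) + (-8.59×10⁻⁶)/(0.381) + (9.10×10⁻⁶)/(0.381)] = 2.48×10⁵ V.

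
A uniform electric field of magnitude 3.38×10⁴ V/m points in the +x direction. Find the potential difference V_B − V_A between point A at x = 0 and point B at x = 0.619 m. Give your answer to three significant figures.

In a uniform field, potential decreases in the direction of E: V_B − V_A = −E·Δx.
V_B − V_A = −(3.38×10⁴ V/m)(0.619 m) = -2.09×10⁴ V.

-2.09×10⁴ V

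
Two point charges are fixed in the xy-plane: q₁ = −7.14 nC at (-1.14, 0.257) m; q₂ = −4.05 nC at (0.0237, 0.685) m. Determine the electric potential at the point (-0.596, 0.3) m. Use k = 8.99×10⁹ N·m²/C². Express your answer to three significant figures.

Electric potential is a scalar, so the contributions from each charge add algebraically: V = Σ kqᵢ/rᵢ.
Distances from the field point to each charge: r₁ = 0.546 m, r₂ = 0.730 m.
V = k[(-7.14×10⁻⁹)/(0.546) + (-4.05×10⁻⁹)/(0.730)] = -168 V.

-168 V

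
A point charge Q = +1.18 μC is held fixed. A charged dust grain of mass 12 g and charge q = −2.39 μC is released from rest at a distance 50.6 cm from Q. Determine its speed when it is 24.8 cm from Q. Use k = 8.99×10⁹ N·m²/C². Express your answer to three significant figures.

Only the electrostatic force acts, so mechanical energy is conserved: ½mv² = U₁ − U₂ = kQq(1/r₁ − 1/r₂).
U₁ − U₂ = (8.99×10⁹ N·m²/C²)(1.18×10⁻⁶ C)(-2.39×10⁻⁶ C)(1/0.506 − 1/0.248) = 0.0521 J.
v = √(2·0.0521/0.0120) = 2.95 m/s.

2.95 m/s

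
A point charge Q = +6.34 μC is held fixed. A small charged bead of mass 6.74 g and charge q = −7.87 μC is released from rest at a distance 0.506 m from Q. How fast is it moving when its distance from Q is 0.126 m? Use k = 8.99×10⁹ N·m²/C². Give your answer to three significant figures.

Only the electrostatic force acts, so mechanical energy is conserved: ½mv² = U₁ − U₂ = kQq(1/r₁ − 1/r₂).
U₁ − U₂ = (8.99×10⁹ N·m²/C²)(6.34×10⁻⁶ C)(-7.87×10⁻⁶ C)(1/0.506 − 1/0.126) = 2.67 J.
v = √(2·2.67/6.74×10⁻³) = 28.2 m/s.

28.2 m/s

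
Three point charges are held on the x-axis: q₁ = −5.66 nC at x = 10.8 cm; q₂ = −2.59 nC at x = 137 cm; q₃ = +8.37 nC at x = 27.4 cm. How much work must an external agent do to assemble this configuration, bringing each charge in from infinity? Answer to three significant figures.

The assembly work is the sum of pairwise potential energies, U = Σ_{i<j} kqᵢqⱼ/rᵢⱼ.
Pair separations: r₁₂ = 1.26 m, r₁₃ = 0.166 m, r₂₃ = 1.10 m.
U = (1.04×10⁻⁷) + (-2.57×10⁻⁶) + (-1.78×10⁻⁷) = -2.64×10⁻⁶ J.

-2.64×10⁻⁶ J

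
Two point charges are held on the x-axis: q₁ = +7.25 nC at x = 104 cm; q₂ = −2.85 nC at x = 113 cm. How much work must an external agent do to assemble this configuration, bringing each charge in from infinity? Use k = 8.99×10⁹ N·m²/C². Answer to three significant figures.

The assembly work is the sum of pairwise potential energies, U = Σ_{i<j} kqᵢqⱼ/rᵢⱼ.
Pair separations: r₁₂ = 0.0900 m.
U = (-2.06×10⁻⁶) = -2.06×10⁻⁶ J.

-2.06×10⁻⁶ J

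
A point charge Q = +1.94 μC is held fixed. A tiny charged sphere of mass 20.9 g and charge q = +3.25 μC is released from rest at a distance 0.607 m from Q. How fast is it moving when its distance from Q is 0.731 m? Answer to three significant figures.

1.23 m/s

Only the electrostatic force acts, so mechanical energy is conserved: ½mv² = U₁ − U₂ = kQq(1/r₁ − 1/r₂).
U₁ − U₂ = (8.99×10⁹ N·m²/C²)(1.94×10⁻⁶ C)(3.25×10⁻⁶ C)(1/0.607 − 1/0.731) = 0.0158 J.
v = √(2·0.0158/0.0209) = 1.23 m/s.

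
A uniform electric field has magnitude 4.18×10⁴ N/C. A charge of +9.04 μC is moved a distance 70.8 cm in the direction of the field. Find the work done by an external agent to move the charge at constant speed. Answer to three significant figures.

-0.268 J

The potential change for a displacement 70.8 cm in the direction of the field is ΔV = −Ed = -2.96×10⁴ V.
W_ext = qΔV = -0.268 J.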